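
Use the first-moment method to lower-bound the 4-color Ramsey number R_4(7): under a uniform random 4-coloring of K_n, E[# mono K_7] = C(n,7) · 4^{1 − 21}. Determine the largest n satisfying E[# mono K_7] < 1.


We need C(n, 7) · 4^{1 − 21} < 1, i.e. C(n, 7) < 4^{21 − 1} = 1099511627776.
Check values of n near the boundary:
  n = 175: C(175, 7) = 883208107275; 883208107275 < 1099511627776? YES
  n = 176: C(176, 7) = 919790691600; 919790691600 < 1099511627776? YES
  n = 177: C(177, 7) = 957664425960; 957664425960 < 1099511627776? YES
  n = 178: C(178, 7) = 996867063280; 996867063280 < 1099511627776? YES
  n = 179: C(179, 7) = 1037437234460; 1037437234460 < 1099511627776? YES
  n = 180: C(180, 7) = 1079414463600; 1079414463600 < 1099511627776? YES
  n = 181: C(181, 7) = 1122839183400; 1122839183400 < 1099511627776? NO
  n = 182: C(182, 7) = 1167752750736; 1167752750736 < 1099511627776? NO
The largest n with C(n, 7) < 1099511627776 is n = 180 (where E[X] = 67463403975/68719476736 ≈ 0.9817217). Hence R_4(7) > 180, i.e. R_4(7) ≥ 181.

Largest n = 180; hence R_4(7) > 180.


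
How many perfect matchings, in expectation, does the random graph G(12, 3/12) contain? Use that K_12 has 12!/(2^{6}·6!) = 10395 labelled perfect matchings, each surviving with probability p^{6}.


K_12 has 12!/(2^{6}·6!) = 10395 labelled perfect matchings.
For each such perfect matching H, let X_H = 1 if all 6 edges of H are present in G. Then P[X_H = 1] = p^{6} = (1/4)^{6} = 1/4096.
By linearity of expectation: E[X] = Σ_H E[X_H] = 10395 · p^{6} = 10395 · 1/4096 = 10395/4096.
Numerically: E[X] ≈ 2.53784.

E[X] = 10395 · (1/4)^{6} = 10395/4096 ≈ 2.53784.


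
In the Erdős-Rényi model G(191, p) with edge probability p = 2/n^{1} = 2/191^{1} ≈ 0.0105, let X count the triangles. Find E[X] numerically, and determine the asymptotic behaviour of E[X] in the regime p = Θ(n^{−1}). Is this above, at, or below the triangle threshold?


Number of potential triangles: C(191, 3) = 1143135.
Each occurs with probability p³ ≈ (0.0105)³ ≈ 1.14813e-06.
By linearity: E[X] = C(191, 3)·p³ ≈ 1143135 · 1.14813e-06 ≈ 1.312.
Here α = 1, so p = 2/n is exactly at the triangle threshold p ~ 1/n. Asymptotically E[X] → c³/6 = 2³/6 = 4/3 ≈ 1.333, a bounded constant. In this regime the triangle count is asymptotically Poisson(c³/6).

E[X] ≈ 1.312; in regime p = Θ(1/n^{1}) E[X] stays bounded (at the triangle threshold p ~ 1/n).


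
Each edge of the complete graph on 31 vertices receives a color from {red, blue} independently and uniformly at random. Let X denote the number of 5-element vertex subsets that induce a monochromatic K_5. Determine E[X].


Let X = Σ_S X_S over the C(31, 5) = 169911 subsets S of size 5, where X_S = 1 if the K_5 on S is monochromatic.
For a fixed S, the K_5 on S has C(5, 2) = 10 edges. P[all 10 edges red] = (1/2)^10, and likewise for blue, so P[monochromatic] = 2·(1/2)^10 = 2^{1 − 10} = 1/512.
By linearity: E[X] = C(31, 5) · 2^{1 − 10} = 169911 · 1/512 = 169911/512.
Numerically: E[X] ≈ 331.85742.

E[X] = C(31,5)·2^(1−C(5,2)) = 169911/512 ≈ 331.85742.


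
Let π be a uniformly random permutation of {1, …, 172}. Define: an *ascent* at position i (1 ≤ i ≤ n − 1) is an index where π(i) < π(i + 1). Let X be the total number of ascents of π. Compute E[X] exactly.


Write X = Σ X_I over i = 1, …, 171, with X_I the indicator of one ascent.
There are 171 indicators.
For each fixed i, the pair (π(i), π(i+1)) is a uniformly random ordered pair of distinct values from {1, …, 172}; by symmetry P[π(i) < π(i+1)] = 1/2.
By linearity: E[X] = 171 · (1/2) = (172 − 1) · (1/2) = 171/2 ≈ 85.50000.

E[X] = 171/2 = 85.50000.


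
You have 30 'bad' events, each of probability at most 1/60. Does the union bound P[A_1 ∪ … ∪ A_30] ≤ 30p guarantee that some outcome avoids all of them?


Union bound: P[∪_{i=1}^{30} A_i] ≤ Σ_i P[A_i] ≤ 30·p = 30·(1/60) = 1/2.
Numerically: 1/2 ≈ 0.5000000.
Is 1/2 < 1? YES.
Since P[∪ A_i] ≤ 1/2 < 1, the complement has P[∩ A_i^c] ≥ 1 − 1/2 = 1/2 > 0, so some outcome avoids every A_i.

30·p = 1/2 ≈ 0.5000000; existence CERTIFIED by the union bound.


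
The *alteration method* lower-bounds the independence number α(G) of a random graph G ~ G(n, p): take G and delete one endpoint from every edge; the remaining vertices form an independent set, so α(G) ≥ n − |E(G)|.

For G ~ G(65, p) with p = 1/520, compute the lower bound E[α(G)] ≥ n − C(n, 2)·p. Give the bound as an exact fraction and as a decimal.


E[|E(G)|] = C(65, 2)·p = 2080 · (1/520) = 4.
E[α(G)] ≥ n − E[|E(G)|] = 65 − 4 = 61.
Numerically: ≈ 61.00000.
(This is only a lower bound; the true E[α(G)] may be larger.)

E[α(G)] ≥ 61 ≈ 61.00000.


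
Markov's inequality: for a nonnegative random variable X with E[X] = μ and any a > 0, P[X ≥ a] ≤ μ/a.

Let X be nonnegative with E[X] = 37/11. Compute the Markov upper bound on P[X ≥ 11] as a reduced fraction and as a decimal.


μ = E[X] = 37/11, a = 11.
Markov: P[X ≥ 11] ≤ μ/a = (37/11)/11 = 37/121.
Numerically: ≈ 0.30579.
(Since a = 11 > μ = 3.36364, the bound 37/121 is < 1 and informative.)

P[X ≥ 11] ≤ 37/121 ≈ 0.30579.


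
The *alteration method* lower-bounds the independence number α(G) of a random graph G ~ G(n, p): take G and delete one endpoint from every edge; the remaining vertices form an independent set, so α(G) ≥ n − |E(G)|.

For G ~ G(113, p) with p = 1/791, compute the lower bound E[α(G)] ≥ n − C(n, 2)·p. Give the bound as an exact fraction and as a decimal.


E[|E(G)|] = C(113, 2)·p = 6328 · (1/791) = 8.
E[α(G)] ≥ n − E[|E(G)|] = 113 − 8 = 105.
Numerically: ≈ 105.00000.
(This is only a lower bound; the true E[α(G)] may be larger.)

E[α(G)] ≥ 105 ≈ 105.00000.


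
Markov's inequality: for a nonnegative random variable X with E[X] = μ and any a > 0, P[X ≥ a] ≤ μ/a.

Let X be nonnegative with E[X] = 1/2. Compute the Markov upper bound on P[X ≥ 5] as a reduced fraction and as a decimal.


μ = E[X] = 1/2, a = 5.
Markov: P[X ≥ 5] ≤ μ/a = (1/2)/5 = 1/10.
Numerically: ≈ 0.1000.
(Since a = 5 > μ = 0.5000, the bound 1/10 is < 1 and informative.)

P[X ≥ 5] ≤ 1/10 ≈ 0.1000.


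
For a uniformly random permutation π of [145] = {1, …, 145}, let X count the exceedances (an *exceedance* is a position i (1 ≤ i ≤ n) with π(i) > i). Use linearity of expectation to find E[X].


Write X = Σ_{i=1}^{145} X_i, where X_i = 1_{π(i) > i}.
For each fixed i, π(i) is uniform over {1, …, 145} (marginal of a uniform permutation), so P[π(i) > i] = (n − i)/n. Summing: Σ_{i=1}^{145} (n − i)/n = (0 + 1 + … + 144)/145 = 145(145 − 1)/(2·145) = (145 − 1)/2.
Hence E[X] = Σ_{i=1}^{145} (145 − i)/145 = 72 ≈ 72.000.

E[X] = 72 = 72.000.


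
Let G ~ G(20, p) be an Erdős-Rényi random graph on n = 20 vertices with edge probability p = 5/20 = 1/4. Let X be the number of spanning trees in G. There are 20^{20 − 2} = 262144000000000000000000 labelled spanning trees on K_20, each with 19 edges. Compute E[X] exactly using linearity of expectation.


K_20 has 20^{20 − 2} = 262144000000000000000000 labelled spanning trees.
For each such spanning tree H, let X_H = 1 if all 19 edges of H are present in G. Then P[X_H = 1] = p^{19} = (1/4)^{19} = 1/274877906944.
By linearity of expectation: E[X] = Σ_H E[X_H] = 262144000000000000000000 · p^{19} = 262144000000000000000000 · 1/274877906944 = 3814697265625/4.
Numerically: E[X] ≈ 9.537e+11.

E[X] = 262144000000000000000000 · (1/4)^{19} = 3814697265625/4 ≈ 9.537e+11.


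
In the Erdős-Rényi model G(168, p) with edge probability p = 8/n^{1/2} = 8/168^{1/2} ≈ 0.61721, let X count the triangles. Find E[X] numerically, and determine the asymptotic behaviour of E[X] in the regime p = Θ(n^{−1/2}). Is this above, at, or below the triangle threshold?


Number of potential triangles: C(168, 3) = 776216.
Each occurs with probability p³ ≈ (0.61721)³ ≈ 2.3512891e-01.
By linearity: E[X] = C(168, 3)·p³ ≈ 776216 · 2.3512891e-01 ≈ 182510.82529.
Since α = 1/2 < 1, p = c/n^{1/2} ≫ 1/n is above the triangle threshold p ~ 1/n. Asymptotically E[X] ~ (c³/6)·n^{3(1−α)} = (8³/6)·n^{1.5} → ∞; triangles are abundant w.h.p.

E[X] ≈ 182510.82529; in regime p = Θ(1/n^{1/2}) E[X] diverges (above the triangle threshold p ~ 1/n).


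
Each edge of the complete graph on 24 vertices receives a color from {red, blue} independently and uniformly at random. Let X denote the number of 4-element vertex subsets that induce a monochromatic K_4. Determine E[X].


Let X = Σ_S X_S over the C(24, 4) = 10626 subsets S of size 4, where X_S = 1 if the K_4 on S is monochromatic.
For a fixed S, the K_4 on S has C(4, 2) = 6 edges. P[all 6 edges red] = (1/2)^6, and likewise for blue, so P[monochromatic] = 2·(1/2)^6 = 2^{1 − 6} = 1/32.
By linearity: E[X] = C(24, 4) · 2^{1 − 6} = 10626 · 1/32 = 5313/16.
Numerically: E[X] ≈ 332.062.

E[X] = C(24,4)·2^(1−C(4,2)) = 5313/16 ≈ 332.062.


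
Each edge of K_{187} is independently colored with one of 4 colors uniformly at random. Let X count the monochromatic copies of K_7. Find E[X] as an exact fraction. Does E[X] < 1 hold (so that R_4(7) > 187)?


E[X] = C(187, 7) · 4^{1 − 21} = 1416167483302 · 4^{−20} = 1416167483302/1099511627776.
As a reduced fraction: E[X] = 708083741651/549755813888 ≈ 1.287997.
Is E[X] < 1? NO.
Since E[X] ≥ 1, the first-moment bound is inconclusive at n = 187; it does NOT by itself certify R_4(7) > 187.

E[X] = 708083741651/549755813888 ≈ 1.287997; E[X] ≥ 1; first-moment method inconclusive here.


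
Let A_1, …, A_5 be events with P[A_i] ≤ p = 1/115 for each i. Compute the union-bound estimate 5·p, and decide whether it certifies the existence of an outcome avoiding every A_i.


Union bound: P[∪_{i=1}^{5} A_i] ≤ Σ_i P[A_i] ≤ 5·p = 5·(1/115) = 1/23.
Numerically: 1/23 ≈ 0.04348.
Is 1/23 < 1? YES.
Since P[∪ A_i] ≤ 1/23 < 1, the complement has P[∩ A_i^c] ≥ 1 − 1/23 = 22/23 > 0, so some outcome avoids every A_i.

5·p = 1/23 ≈ 0.04348; existence CERTIFIED by the union bound.


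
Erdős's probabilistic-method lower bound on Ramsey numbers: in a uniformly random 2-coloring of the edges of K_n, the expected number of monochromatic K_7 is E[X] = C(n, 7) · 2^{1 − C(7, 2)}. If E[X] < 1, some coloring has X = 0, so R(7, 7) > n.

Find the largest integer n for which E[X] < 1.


We need C(n, 7) · 2^{1 − 21} < 1, i.e. C(n, 7) < 2^{21 − 1} = 1048576.
Check values of n near the boundary:
  n = 25: C(25, 7) = 480700; 480700 < 1048576? YES
  n = 26: C(26, 7) = 657800; 657800 < 1048576? YES
  n = 27: C(27, 7) = 888030; 888030 < 1048576? YES
  n = 28: C(28, 7) = 1184040; 1184040 < 1048576? NO
The largest n with C(n, 7) < 1048576 is n = 27 (where E[X] = 444015/524288 ≈ 0.847). Hence R(7, 7) > 27, i.e. R(7, 7) ≥ 28.

Largest n = 27; hence R(7, 7) > 27.


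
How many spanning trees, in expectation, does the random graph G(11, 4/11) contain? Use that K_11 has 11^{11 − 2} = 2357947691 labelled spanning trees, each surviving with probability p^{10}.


K_11 has 11^{11 − 2} = 2357947691 labelled spanning trees.
For each such spanning tree H, let X_H = 1 if all 10 edges of H are present in G. Then P[X_H = 1] = p^{10} = (4/11)^{10} = 1048576/25937424601.
By linearity: E[X] = Σ_H E[X_H] = 2357947691 · p^{10} = 2357947691 · 1048576/25937424601 = 1048576/11.
Numerically: E[X] ≈ 9.53e+04.

E[X] = 2357947691 · (4/11)^{10} = 1048576/11 ≈ 9.53e+04.


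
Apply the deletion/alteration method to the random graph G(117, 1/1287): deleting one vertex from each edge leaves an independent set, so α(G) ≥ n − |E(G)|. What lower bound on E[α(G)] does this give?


E[|E(G)|] = C(117, 2)·p = 6786 · (1/1287) = 58/11.
E[α(G)] ≥ n − E[|E(G)|] = 117 − 58/11 = 1229/11.
Numerically: ≈ 111.727273.
(This is only a lower bound; the true E[α(G)] may be larger.)

E[α(G)] ≥ 1229/11 ≈ 111.727273.


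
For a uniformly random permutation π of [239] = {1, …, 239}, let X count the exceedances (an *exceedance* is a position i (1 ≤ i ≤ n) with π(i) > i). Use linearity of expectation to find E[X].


Write X = Σ_{i=1}^{239} X_i, where X_i = 1_{π(i) > i}.
For each fixed i, π(i) is uniform over {1, …, 239} (marginal of a uniform permutation), so P[π(i) > i] = (n − i)/n. Summing: Σ_{i=1}^{239} (n − i)/n = (0 + 1 + … + 238)/239 = 239(239 − 1)/(2·239) = (239 − 1)/2.
Hence E[X] = Σ_{i=1}^{239} (239 − i)/239 = 119 ≈ 119.000000.

E[X] = 119 = 119.000000.


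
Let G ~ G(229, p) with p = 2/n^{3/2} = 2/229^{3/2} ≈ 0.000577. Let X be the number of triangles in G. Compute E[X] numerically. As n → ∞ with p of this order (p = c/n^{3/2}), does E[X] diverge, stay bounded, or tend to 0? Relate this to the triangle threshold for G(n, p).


Number of potential triangles: C(229, 3) = 1975354.
Each occurs with probability p³ ≈ (0.000577)³ ≈ 1.92234e-10.
By linearity: E[X] = C(229, 3)·p³ ≈ 1975354 · 1.92234e-10 ≈ 0.000.
Since α = 3/2 > 1, p = c/n^{3/2} = o(1/n) is below the triangle threshold p ~ 1/n. Asymptotically E[X] ~ (c³/6)·n^{3(1−α)} = (2³/6)·n^{-1.5} → 0, so by Markov's inequality G has no triangles w.h.p.

E[X] ≈ 0.000; in regime p = Θ(1/n^{3/2}) E[X] tends to 0 (below the triangle threshold p ~ 1/n).


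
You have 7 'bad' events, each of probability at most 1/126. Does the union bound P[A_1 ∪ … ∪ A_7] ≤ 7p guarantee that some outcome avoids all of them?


Union bound: P[∪_{i=1}^{7} A_i] ≤ Σ_i P[A_i] ≤ 7·p = 7·(1/126) = 1/18.
Numerically: 1/18 ≈ 0.056.
Is 1/18 < 1? YES.
Since P[∪ A_i] ≤ 1/18 < 1, the complement has P[∩ A_i^c] ≥ 1 − 1/18 = 17/18 > 0, so some outcome avoids every A_i.

7·p = 1/18 ≈ 0.056; existence CERTIFIED by the union bound.


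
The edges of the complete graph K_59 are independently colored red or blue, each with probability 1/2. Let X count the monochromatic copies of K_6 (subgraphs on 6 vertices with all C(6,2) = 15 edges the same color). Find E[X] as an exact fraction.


Let X = Σ_S X_S over the C(59, 6) = 45057474 subsets S of size 6, where X_S = 1 if the K_6 on S is monochromatic.
For a fixed S, the K_6 on S has C(6, 2) = 15 edges. P[all 15 edges red] = (1/2)^15, and likewise for blue, so P[monochromatic] = 2·(1/2)^15 = 2^{1 − 15} = 1/16384.
By linearity of expectation: E[X] = C(59, 6) · 2^{1 − 15} = 45057474 · 1/16384 = 22528737/8192.
Numerically: E[X] ≈ 2750.089966.

E[X] = C(59,6)·2^(1−C(6,2)) = 22528737/8192 ≈ 2750.089966.


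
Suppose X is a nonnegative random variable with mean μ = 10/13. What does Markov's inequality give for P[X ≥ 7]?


μ = E[X] = 10/13, a = 7.
Markov: P[X ≥ 7] ≤ μ/a = (10/13)/7 = 10/91.
Numerically: ≈ 0.10989.
(Since a = 7 > μ = 0.76923, the bound 10/91 is < 1 and informative.)

P[X ≥ 7] ≤ 10/91 ≈ 0.10989.


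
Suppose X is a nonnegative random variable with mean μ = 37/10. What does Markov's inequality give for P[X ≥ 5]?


μ = E[X] = 37/10, a = 5.
Markov: P[X ≥ 5] ≤ μ/a = (37/10)/5 = 37/50.
Numerically: ≈ 0.74000.
(Since a = 5 > μ = 3.70000, the bound 37/50 is < 1 and informative.)

P[X ≥ 5] ≤ 37/50 ≈ 0.74000.


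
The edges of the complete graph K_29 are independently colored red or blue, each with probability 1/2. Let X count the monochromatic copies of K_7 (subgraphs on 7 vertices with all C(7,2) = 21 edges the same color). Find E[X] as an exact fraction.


Let X = Σ_S X_S over the C(29, 7) = 1560780 subsets S of size 7, where X_S = 1 if the K_7 on S is monochromatic.
For a fixed S, the K_7 on S has C(7, 2) = 21 edges. P[all 21 edges red] = (1/2)^21, and likewise for blue, so P[monochromatic] = 2·(1/2)^21 = 2^{1 − 21} = 1/1048576.
By linearity: E[X] = C(29, 7) · 2^{1 − 21} = 1560780 · 1/1048576 = 390195/262144.
Numerically: E[X] ≈ 1.488.

E[X] = C(29,7)·2^(1−C(7,2)) = 390195/262144 ≈ 1.488.


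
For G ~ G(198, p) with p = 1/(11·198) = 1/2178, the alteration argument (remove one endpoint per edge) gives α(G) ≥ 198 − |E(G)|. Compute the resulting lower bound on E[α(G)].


E[|E(G)|] = C(198, 2)·p = 19503 · (1/2178) = 197/22.
E[α(G)] ≥ n − E[|E(G)|] = 198 − 197/22 = 4159/22.
Numerically: ≈ 189.04545.
(This is only a lower bound; the true E[α(G)] may be larger.)

E[α(G)] ≥ 4159/22 ≈ 189.04545.


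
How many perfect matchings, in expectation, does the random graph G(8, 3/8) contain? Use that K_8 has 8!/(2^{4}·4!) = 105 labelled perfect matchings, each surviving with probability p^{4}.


K_8 has 8!/(2^{4}·4!) = 105 labelled perfect matchings.
For each such perfect matching H, let X_H = 1 if all 4 edges of H are present in G. Then P[X_H = 1] = p^{4} = (3/8)^{4} = 81/4096.
Summing the indicators: E[X] = Σ_H E[X_H] = 105 · p^{4} = 105 · 81/4096 = 8505/4096.
Numerically: E[X] ≈ 2.0764.

E[X] = 105 · (3/8)^{4} = 8505/4096 ≈ 2.0764.


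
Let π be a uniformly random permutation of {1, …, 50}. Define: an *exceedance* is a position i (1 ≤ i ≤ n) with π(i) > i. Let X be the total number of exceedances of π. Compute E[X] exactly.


Write X = Σ_{i=1}^{50} X_i, where X_i = 1_{π(i) > i}.
For each fixed i, π(i) is uniform over {1, …, 50} (marginal of a uniform permutation), so P[π(i) > i] = (n − i)/n. Summing: Σ_{i=1}^{50} (n − i)/n = (0 + 1 + … + 49)/50 = 50(50 − 1)/(2·50) = (50 − 1)/2.
Hence E[X] = Σ_{i=1}^{50} (50 − i)/50 = 49/2 ≈ 24.5000.

E[X] = 49/2 = 24.5000.


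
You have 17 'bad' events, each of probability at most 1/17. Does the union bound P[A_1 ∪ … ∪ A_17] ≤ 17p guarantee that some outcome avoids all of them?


Union bound: P[∪_{i=1}^{17} A_i] ≤ Σ_i P[A_i] ≤ 17·p = 17·(1/17) = 1.
Numerically: 1 ≈ 1.000.
Is 1 < 1? NO.
Since the bound 1 is ≥ 1, the union bound is uninformative here; it does NOT by itself certify existence.

17·p = 1 ≈ 1.000; existence NOT certified by the union bound.


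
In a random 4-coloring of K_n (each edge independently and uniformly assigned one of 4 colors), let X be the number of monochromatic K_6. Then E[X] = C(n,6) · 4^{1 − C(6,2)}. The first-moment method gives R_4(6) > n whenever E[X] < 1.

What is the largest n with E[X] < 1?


We need C(n, 6) · 4^{1 − 15} < 1, i.e. C(n, 6) < 4^{15 − 1} = 268435456.
Check values of n near the boundary:
  n = 77: C(77, 6) = 237093780; 237093780 < 268435456? YES
  n = 78: C(78, 6) = 256851595; 256851595 < 268435456? YES
  n = 79: C(79, 6) = 277962685; 277962685 < 268435456? NO
The largest n with C(n, 6) < 268435456 is n = 78 (where E[X] = 256851595/268435456 ≈ 0.9568). Hence R_4(6) > 78, i.e. R_4(6) ≥ 79.

Largest n = 78; hence R_4(6) > 78.


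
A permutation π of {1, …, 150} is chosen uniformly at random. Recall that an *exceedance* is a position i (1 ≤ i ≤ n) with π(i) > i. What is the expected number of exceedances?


Write X = Σ_{i=1}^{150} X_i, where X_i = 1_{π(i) > i}.
For each fixed i, π(i) is uniform over {1, …, 150} (marginal of a uniform permutation), so P[π(i) > i] = (n − i)/n. Summing: Σ_{i=1}^{150} (n − i)/n = (0 + 1 + … + 149)/150 = 150(150 − 1)/(2·150) = (150 − 1)/2.
Hence E[X] = Σ_{i=1}^{150} (150 − i)/150 = 149/2 ≈ 74.50000.

E[X] = 149/2 = 74.50000.


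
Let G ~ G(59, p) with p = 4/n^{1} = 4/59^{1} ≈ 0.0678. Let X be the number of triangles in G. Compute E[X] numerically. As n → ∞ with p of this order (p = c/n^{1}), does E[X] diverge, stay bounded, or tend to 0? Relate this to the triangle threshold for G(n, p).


Number of potential triangles: C(59, 3) = 32509.
Each occurs with probability p³ ≈ (0.0678)³ ≈ 3.116190e-04.
By linearity: E[X] = C(59, 3)·p³ ≈ 32509 · 3.116190e-04 ≈ 10.1304.
Here α = 1, so p = 4/n is exactly at the triangle threshold p ~ 1/n. Asymptotically E[X] → c³/6 = 4³/6 = 32/3 ≈ 10.6667, a bounded constant. In this regime the triangle count is asymptotically Poisson(c³/6).

E[X] ≈ 10.1304; in regime p = Θ(1/n^{1}) E[X] stays bounded (at the triangle threshold p ~ 1/n).


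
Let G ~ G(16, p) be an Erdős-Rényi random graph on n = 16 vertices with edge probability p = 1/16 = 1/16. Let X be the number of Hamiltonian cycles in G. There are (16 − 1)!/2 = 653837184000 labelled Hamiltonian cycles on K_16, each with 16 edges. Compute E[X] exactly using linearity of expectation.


K_16 has (16 − 1)!/2 = 653837184000 labelled Hamiltonian cycles.
For each such Hamiltonian cycle H, let X_H = 1 if all 16 edges of H are present in G. Then P[X_H = 1] = p^{16} = (1/16)^{16} = 1/18446744073709551616.
Summing the indicators: E[X] = Σ_H E[X_H] = 653837184000 · p^{16} = 653837184000 · 1/18446744073709551616 = 638512875/18014398509481984.
Numerically: E[X] ≈ 3.54e-08.

E[X] = 653837184000 · (1/16)^{16} = 638512875/18014398509481984 ≈ 3.54e-08.


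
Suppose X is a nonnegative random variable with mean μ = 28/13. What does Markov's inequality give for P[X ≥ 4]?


μ = E[X] = 28/13, a = 4.
Markov: P[X ≥ 4] ≤ μ/a = (28/13)/4 = 7/13.
Numerically: ≈ 0.53846.
(Since a = 4 > μ = 2.15385, the bound 7/13 is < 1 and informative.)

P[X ≥ 4] ≤ 7/13 ≈ 0.53846.


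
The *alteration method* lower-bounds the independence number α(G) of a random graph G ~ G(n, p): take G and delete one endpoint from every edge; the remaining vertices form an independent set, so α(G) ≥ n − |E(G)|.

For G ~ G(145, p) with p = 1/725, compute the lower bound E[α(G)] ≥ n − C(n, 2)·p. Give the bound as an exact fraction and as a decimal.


E[|E(G)|] = C(145, 2)·p = 10440 · (1/725) = 72/5.
E[α(G)] ≥ n − E[|E(G)|] = 145 − 72/5 = 653/5.
Numerically: ≈ 130.60000.
(This is only a lower bound; the true E[α(G)] may be larger.)

E[α(G)] ≥ 653/5 ≈ 130.60000.


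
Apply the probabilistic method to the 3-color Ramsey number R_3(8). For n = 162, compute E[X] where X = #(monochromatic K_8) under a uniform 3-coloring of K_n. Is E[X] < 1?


E[X] = C(162, 8) · 3^{1 − 28} = 9870758125020 · 3^{−27} = 9870758125020/7625597484987.
As a reduced fraction: E[X] = 121861211420/94143178827 ≈ 1.294424.
Is E[X] < 1? NO.
Since E[X] ≥ 1, the first-moment bound is inconclusive at n = 162; it does NOT by itself certify R_3(8) > 162.

E[X] = 121861211420/94143178827 ≈ 1.294424; E[X] ≥ 1; first-moment method inconclusive here.


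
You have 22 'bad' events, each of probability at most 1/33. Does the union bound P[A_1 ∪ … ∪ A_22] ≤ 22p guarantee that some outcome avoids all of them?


Union bound: P[∪_{i=1}^{22} A_i] ≤ Σ_i P[A_i] ≤ 22·p = 22·(1/33) = 2/3.
Numerically: 2/3 ≈ 0.667.
Is 2/3 < 1? YES.
Since P[∪ A_i] ≤ 2/3 < 1, the complement has P[∩ A_i^c] ≥ 1 − 2/3 = 1/3 > 0, so some outcome avoids every A_i.

22·p = 2/3 ≈ 0.667; existence CERTIFIED by the union bound.


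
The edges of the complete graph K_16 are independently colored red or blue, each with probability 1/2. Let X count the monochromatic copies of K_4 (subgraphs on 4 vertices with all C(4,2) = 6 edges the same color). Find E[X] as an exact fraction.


Let X = Σ_S X_S over the C(16, 4) = 1820 subsets S of size 4, where X_S = 1 if the K_4 on S is monochromatic.
For a fixed S, the K_4 on S has C(4, 2) = 6 edges. P[all 6 edges red] = (1/2)^6, and likewise for blue, so P[monochromatic] = 2·(1/2)^6 = 2^{1 − 6} = 1/32.
By linearity of expectation: E[X] = C(16, 4) · 2^{1 − 6} = 1820 · 1/32 = 455/8.
Numerically: E[X] ≈ 56.87500.

E[X] = C(16,4)·2^(1−C(4,2)) = 455/8 ≈ 56.87500.


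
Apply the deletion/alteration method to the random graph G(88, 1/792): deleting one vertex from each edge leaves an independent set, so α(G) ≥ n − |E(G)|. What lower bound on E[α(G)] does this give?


E[|E(G)|] = C(88, 2)·p = 3828 · (1/792) = 29/6.
E[α(G)] ≥ n − E[|E(G)|] = 88 − 29/6 = 499/6.
Numerically: ≈ 83.1667.
(This is only a lower bound; the true E[α(G)] may be larger.)

E[α(G)] ≥ 499/6 ≈ 83.1667.


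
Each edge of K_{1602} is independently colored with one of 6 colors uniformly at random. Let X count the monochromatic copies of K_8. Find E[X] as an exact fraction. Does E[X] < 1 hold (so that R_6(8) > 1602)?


E[X] = C(1602, 8) · 6^{1 − 28} = 1057248389245018627800 · 6^{−27} = 1057248389245018627800/1023490369077469249536.
As a reduced fraction: E[X] = 14684005406180814275/14215144014964850688 ≈ 1.0329832.
Is E[X] < 1? NO.
Since E[X] ≥ 1, the first-moment bound is inconclusive at n = 1602; it does NOT by itself certify R_6(8) > 1602.

E[X] = 14684005406180814275/14215144014964850688 ≈ 1.0329832; E[X] ≥ 1; first-moment method inconclusive here.


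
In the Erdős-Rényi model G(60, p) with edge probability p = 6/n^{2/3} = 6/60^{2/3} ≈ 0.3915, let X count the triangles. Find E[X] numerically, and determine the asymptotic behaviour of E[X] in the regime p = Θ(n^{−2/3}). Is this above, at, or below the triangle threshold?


Number of potential triangles: C(60, 3) = 34220.
Each occurs with probability p³ ≈ (0.3915)³ ≈ 6.000000e-02.
By linearity: E[X] = C(60, 3)·p³ ≈ 34220 · 6.000000e-02 ≈ 2053.2000.
Since α = 2/3 < 1, p = c/n^{2/3} ≫ 1/n is above the triangle threshold p ~ 1/n. Asymptotically E[X] ~ (c³/6)·n^{3(1−α)} = (6³/6)·n^{1} → ∞; triangles are abundant w.h.p.

E[X] ≈ 2053.2000; in regime p = Θ(1/n^{2/3}) E[X] diverges (above the triangle threshold p ~ 1/n).


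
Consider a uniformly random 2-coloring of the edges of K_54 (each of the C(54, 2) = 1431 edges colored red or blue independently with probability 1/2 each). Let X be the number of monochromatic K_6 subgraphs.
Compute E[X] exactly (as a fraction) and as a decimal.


Let X = Σ_S X_S over the C(54, 6) = 25827165 subsets S of size 6, where X_S = 1 if the K_6 on S is monochromatic.
For a fixed S, the K_6 on S has C(6, 2) = 15 edges. P[all 15 edges red] = (1/2)^15, and likewise for blue, so P[monochromatic] = 2·(1/2)^15 = 2^{1 − 15} = 1/16384.
By linearity: E[X] = C(54, 6) · 2^{1 − 15} = 25827165 · 1/16384 = 25827165/16384.
Numerically: E[X] ≈ 1576.3651.

E[X] = C(54,6)·2^(1−C(6,2)) = 25827165/16384 ≈ 1576.3651.


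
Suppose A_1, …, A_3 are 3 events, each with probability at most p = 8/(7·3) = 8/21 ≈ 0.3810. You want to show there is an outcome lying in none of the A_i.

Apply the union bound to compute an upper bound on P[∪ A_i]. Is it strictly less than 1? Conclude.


Union bound: P[∪_{i=1}^{3} A_i] ≤ Σ_i P[A_i] ≤ 3·p = 3·(8/21) = 8/7.
Numerically: 8/7 ≈ 1.1429.
Is 8/7 < 1? NO.
Since the bound 8/7 is ≥ 1, the union bound is uninformative here; it does NOT by itself certify existence.

3·p = 8/7 ≈ 1.1429; existence NOT certified by the union bound.


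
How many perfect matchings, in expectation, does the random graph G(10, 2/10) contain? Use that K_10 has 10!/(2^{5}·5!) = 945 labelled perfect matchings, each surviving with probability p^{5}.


K_10 has 10!/(2^{5}·5!) = 945 labelled perfect matchings.
For each such perfect matching H, let X_H = 1 if all 5 edges of H are present in G. Then P[X_H = 1] = p^{5} = (1/5)^{5} = 1/3125.
Summing the indicators: E[X] = Σ_H E[X_H] = 945 · p^{5} = 945 · 1/3125 = 189/625.
Numerically: E[X] ≈ 0.302.

E[X] = 945 · (1/5)^{5} = 189/625 ≈ 0.302.


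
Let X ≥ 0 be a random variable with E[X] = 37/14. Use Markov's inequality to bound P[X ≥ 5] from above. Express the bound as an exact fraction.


μ = E[X] = 37/14, a = 5.
Markov: P[X ≥ 5] ≤ μ/a = (37/14)/5 = 37/70.
Numerically: ≈ 0.529.
(Since a = 5 > μ = 2.643, the bound 37/70 is < 1 and informative.)

P[X ≥ 5] ≤ 37/70 ≈ 0.529.


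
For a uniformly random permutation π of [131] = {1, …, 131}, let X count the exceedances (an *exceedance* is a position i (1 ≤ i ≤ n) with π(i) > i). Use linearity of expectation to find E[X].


Write X = Σ_{i=1}^{131} X_i, where X_i = 1_{π(i) > i}.
For each fixed i, π(i) is uniform over {1, …, 131} (marginal of a uniform permutation), so P[π(i) > i] = (n − i)/n. Summing: Σ_{i=1}^{131} (n − i)/n = (0 + 1 + … + 130)/131 = 131(131 − 1)/(2·131) = (131 − 1)/2.
Hence E[X] = Σ_{i=1}^{131} (131 − i)/131 = 65 ≈ 65.0000.

E[X] = 65 = 65.0000.


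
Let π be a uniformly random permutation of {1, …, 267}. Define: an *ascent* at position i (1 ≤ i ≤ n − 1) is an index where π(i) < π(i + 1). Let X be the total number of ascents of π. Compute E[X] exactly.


Write X = Σ X_I over i = 1, …, 266, with X_I the indicator of one ascent.
There are 266 indicators.
For each fixed i, the pair (π(i), π(i+1)) is a uniformly random ordered pair of distinct values from {1, …, 267}; by symmetry P[π(i) < π(i+1)] = 1/2.
By linearity: E[X] = 266 · (1/2) = (267 − 1) · (1/2) = 133 ≈ 133.00000.

E[X] = 133 = 133.00000.


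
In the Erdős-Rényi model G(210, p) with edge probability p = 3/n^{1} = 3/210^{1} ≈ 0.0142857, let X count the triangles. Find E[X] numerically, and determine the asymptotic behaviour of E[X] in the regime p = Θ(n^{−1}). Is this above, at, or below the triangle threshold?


Number of potential triangles: C(210, 3) = 1521520.
Each occurs with probability p³ ≈ (0.0142857)³ ≈ 2.91545190e-06.
By linearity: E[X] = C(210, 3)·p³ ≈ 1521520 · 2.91545190e-06 ≈ 4.435918.
Here α = 1, so p = 3/n is exactly at the triangle threshold p ~ 1/n. Asymptotically E[X] → c³/6 = 3³/6 = 9/2 ≈ 4.500000, a bounded constant. In this regime the triangle count is asymptotically Poisson(c³/6).

E[X] ≈ 4.435918; in regime p = Θ(1/n^{1}) E[X] stays bounded (at the triangle threshold p ~ 1/n).


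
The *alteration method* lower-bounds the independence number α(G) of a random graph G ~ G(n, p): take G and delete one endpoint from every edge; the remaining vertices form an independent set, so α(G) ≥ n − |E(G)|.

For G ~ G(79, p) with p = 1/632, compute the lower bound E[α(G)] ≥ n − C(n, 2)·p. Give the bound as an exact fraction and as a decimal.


E[|E(G)|] = C(79, 2)·p = 3081 · (1/632) = 39/8.
E[α(G)] ≥ n − E[|E(G)|] = 79 − 39/8 = 593/8.
Numerically: ≈ 74.1250.
(This is only a lower bound; the true E[α(G)] may be larger.)

E[α(G)] ≥ 593/8 ≈ 74.1250.


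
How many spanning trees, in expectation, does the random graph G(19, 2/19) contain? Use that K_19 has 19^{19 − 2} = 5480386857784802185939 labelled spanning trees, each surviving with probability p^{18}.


K_19 has 19^{19 − 2} = 5480386857784802185939 labelled spanning trees.
For each such spanning tree H, let X_H = 1 if all 18 edges of H are present in G. Then P[X_H = 1] = p^{18} = (2/19)^{18} = 262144/104127350297911241532841.
By linearity of expectation: E[X] = Σ_H E[X_H] = 5480386857784802185939 · p^{18} = 5480386857784802185939 · 262144/104127350297911241532841 = 262144/19.
Numerically: E[X] ≈ 13797.1.

E[X] = 5480386857784802185939 · (2/19)^{18} = 262144/19 ≈ 13797.1.


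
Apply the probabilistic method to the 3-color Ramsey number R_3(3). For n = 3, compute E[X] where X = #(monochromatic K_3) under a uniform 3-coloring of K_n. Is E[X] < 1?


E[X] = C(3, 3) · 3^{1 − 3} = 1 · 3^{−2} = 1/9.
As a reduced fraction: E[X] = 1/9 ≈ 0.11111.
Is E[X] < 1? YES.
Since E[X] < 1, there exists a 3-coloring of K_{3} with no monochromatic K_3; hence R_3(3) > 3.

E[X] = 1/9 ≈ 0.11111; E[X] < 1, so R_3(3) > 3.


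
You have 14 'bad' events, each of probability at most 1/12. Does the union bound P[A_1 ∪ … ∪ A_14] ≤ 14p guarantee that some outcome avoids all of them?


Union bound: P[∪_{i=1}^{14} A_i] ≤ Σ_i P[A_i] ≤ 14·p = 14·(1/12) = 7/6.
Numerically: 7/6 ≈ 1.166667.
Is 7/6 < 1? NO.
Since the bound 7/6 is ≥ 1, the union bound is uninformative here; it does NOT by itself certify existence.

14·p = 7/6 ≈ 1.166667; existence NOT certified by the union bound.


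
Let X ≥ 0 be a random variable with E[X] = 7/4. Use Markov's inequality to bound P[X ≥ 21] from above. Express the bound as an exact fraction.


μ = E[X] = 7/4, a = 21.
Markov: P[X ≥ 21] ≤ μ/a = (7/4)/21 = 1/12.
Numerically: ≈ 0.0833.
(Since a = 21 > μ = 1.7500, the bound 1/12 is < 1 and informative.)

P[X ≥ 21] ≤ 1/12 ≈ 0.0833.


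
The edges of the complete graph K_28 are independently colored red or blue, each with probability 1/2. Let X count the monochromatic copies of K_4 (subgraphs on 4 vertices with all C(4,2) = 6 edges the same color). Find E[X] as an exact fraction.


Let X = Σ_S X_S over the C(28, 4) = 20475 subsets S of size 4, where X_S = 1 if the K_4 on S is monochromatic.
For a fixed S, the K_4 on S has C(4, 2) = 6 edges. P[all 6 edges red] = (1/2)^6, and likewise for blue, so P[monochromatic] = 2·(1/2)^6 = 2^{1 − 6} = 1/32.
By linearity: E[X] = C(28, 4) · 2^{1 − 6} = 20475 · 1/32 = 20475/32.
Numerically: E[X] ≈ 639.843750.

E[X] = C(28,4)·2^(1−C(4,2)) = 20475/32 ≈ 639.843750.


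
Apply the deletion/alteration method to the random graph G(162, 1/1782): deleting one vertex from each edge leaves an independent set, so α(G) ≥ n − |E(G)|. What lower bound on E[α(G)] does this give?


E[|E(G)|] = C(162, 2)·p = 13041 · (1/1782) = 161/22.
E[α(G)] ≥ n − E[|E(G)|] = 162 − 161/22 = 3403/22.
Numerically: ≈ 154.682.
(This is only a lower bound; the true E[α(G)] may be larger.)

E[α(G)] ≥ 3403/22 ≈ 154.682.


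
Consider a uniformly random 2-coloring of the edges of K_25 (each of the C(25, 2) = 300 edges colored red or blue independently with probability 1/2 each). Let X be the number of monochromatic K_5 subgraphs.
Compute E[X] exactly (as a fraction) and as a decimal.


Let X = Σ_S X_S over the C(25, 5) = 53130 subsets S of size 5, where X_S = 1 if the K_5 on S is monochromatic.
For a fixed S, the K_5 on S has C(5, 2) = 10 edges. P[all 10 edges red] = (1/2)^10, and likewise for blue, so P[monochromatic] = 2·(1/2)^10 = 2^{1 − 10} = 1/512.
By linearity of expectation: E[X] = C(25, 5) · 2^{1 − 10} = 53130 · 1/512 = 26565/256.
Numerically: E[X] ≈ 103.770.

E[X] = C(25,5)·2^(1−C(5,2)) = 26565/256 ≈ 103.770.


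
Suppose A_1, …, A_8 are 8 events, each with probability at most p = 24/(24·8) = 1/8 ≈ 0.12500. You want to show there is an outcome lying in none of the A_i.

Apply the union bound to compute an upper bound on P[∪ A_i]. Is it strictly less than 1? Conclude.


Union bound: P[∪_{i=1}^{8} A_i] ≤ Σ_i P[A_i] ≤ 8·p = 8·(1/8) = 1.
Numerically: 1 ≈ 1.00000.
Is 1 < 1? NO.
Since the bound 1 is ≥ 1, the union bound is uninformative here; it does NOT by itself certify existence.

8·p = 1 ≈ 1.00000; existence NOT certified by the union bound.


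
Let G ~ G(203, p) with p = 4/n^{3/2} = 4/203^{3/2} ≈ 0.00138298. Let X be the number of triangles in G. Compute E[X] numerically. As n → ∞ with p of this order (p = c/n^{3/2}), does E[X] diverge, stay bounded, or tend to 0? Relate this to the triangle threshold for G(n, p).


Number of potential triangles: C(203, 3) = 1373701.
Each occurs with probability p³ ≈ (0.00138298)³ ≈ 2.64513476e-09.
By linearity: E[X] = C(203, 3)·p³ ≈ 1373701 · 2.64513476e-09 ≈ 0.003634.
Since α = 3/2 > 1, p = c/n^{3/2} = o(1/n) is below the triangle threshold p ~ 1/n. Asymptotically E[X] ~ (c³/6)·n^{3(1−α)} = (4³/6)·n^{-1.5} → 0, so by Markov's inequality G has no triangles w.h.p.

E[X] ≈ 0.003634; in regime p = Θ(1/n^{3/2}) E[X] tends to 0 (below the triangle threshold p ~ 1/n).


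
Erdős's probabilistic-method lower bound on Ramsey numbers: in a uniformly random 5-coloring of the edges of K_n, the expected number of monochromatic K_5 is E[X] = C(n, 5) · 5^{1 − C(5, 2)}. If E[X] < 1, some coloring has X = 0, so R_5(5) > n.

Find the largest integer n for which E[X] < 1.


We need C(n, 5) · 5^{1 − 10} < 1, i.e. C(n, 5) < 5^{10 − 1} = 1953125.
Check values of n near the boundary:
  n = 43: C(43, 5) = 962598; 962598 < 1953125? YES
  n = 44: C(44, 5) = 1086008; 1086008 < 1953125? YES
  n = 45: C(45, 5) = 1221759; 1221759 < 1953125? YES
  n = 46: C(46, 5) = 1370754; 1370754 < 1953125? YES
  n = 47: C(47, 5) = 1533939; 1533939 < 1953125? YES
  n = 48: C(48, 5) = 1712304; 1712304 < 1953125? YES
  n = 49: C(49, 5) = 1906884; 1906884 < 1953125? YES
  n = 50: C(50, 5) = 2118760; 2118760 < 1953125? NO
  n = 51: C(51, 5) = 2349060; 2349060 < 1953125? NO
  n = 52: C(52, 5) = 2598960; 2598960 < 1953125? NO
The largest n with C(n, 5) < 1953125 is n = 49 (where E[X] = 1906884/1953125 ≈ 0.9763). Hence R_5(5) > 49, i.e. R_5(5) ≥ 50.

Largest n = 49; hence R_5(5) > 49.


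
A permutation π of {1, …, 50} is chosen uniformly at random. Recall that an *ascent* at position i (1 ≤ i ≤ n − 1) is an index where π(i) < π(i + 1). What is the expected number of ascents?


Write X = Σ X_I over i = 1, …, 49, with X_I the indicator of one ascent.
There are 49 indicators.
For each fixed i, the pair (π(i), π(i+1)) is a uniformly random ordered pair of distinct values from {1, …, 50}; by symmetry P[π(i) < π(i+1)] = 1/2.
By linearity: E[X] = 49 · (1/2) = (50 − 1) · (1/2) = 49/2 ≈ 24.500.

E[X] = 49/2 = 24.500.


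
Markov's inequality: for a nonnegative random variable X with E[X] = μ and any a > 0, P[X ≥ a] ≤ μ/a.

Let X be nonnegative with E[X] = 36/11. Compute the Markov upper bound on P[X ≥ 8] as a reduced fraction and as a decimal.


μ = E[X] = 36/11, a = 8.
Markov: P[X ≥ 8] ≤ μ/a = (36/11)/8 = 9/22.
Numerically: ≈ 0.409091.
(Since a = 8 > μ = 3.272727, the bound 9/22 is < 1 and informative.)

P[X ≥ 8] ≤ 9/22 ≈ 0.409091.


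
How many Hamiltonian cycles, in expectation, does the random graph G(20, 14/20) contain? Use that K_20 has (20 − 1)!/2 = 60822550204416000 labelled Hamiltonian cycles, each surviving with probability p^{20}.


K_20 has (20 − 1)!/2 = 60822550204416000 labelled Hamiltonian cycles.
For each such Hamiltonian cycle H, let X_H = 1 if all 20 edges of H are present in G. Then P[X_H = 1] = p^{20} = (7/10)^{20} = 79792266297612001/100000000000000000000.
By linearity: E[X] = Σ_H E[X_H] = 60822550204416000 · p^{20} = 60822550204416000 · 79792266297612001/100000000000000000000 = 1184855742873690605203907421/24414062500000.
Numerically: E[X] ≈ 4.853e+13.

E[X] = 60822550204416000 · (7/10)^{20} = 1184855742873690605203907421/24414062500000 ≈ 4.853e+13.


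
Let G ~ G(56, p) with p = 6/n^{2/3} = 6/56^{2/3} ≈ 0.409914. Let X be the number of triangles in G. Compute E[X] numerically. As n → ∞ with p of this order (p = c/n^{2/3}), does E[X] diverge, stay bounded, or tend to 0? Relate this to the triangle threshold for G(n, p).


Number of potential triangles: C(56, 3) = 27720.
Each occurs with probability p³ ≈ (0.409914)³ ≈ 6.88775510e-02.
By linearity: E[X] = C(56, 3)·p³ ≈ 27720 · 6.88775510e-02 ≈ 1909.285714.
Since α = 2/3 < 1, p = c/n^{2/3} ≫ 1/n is above the triangle threshold p ~ 1/n. Asymptotically E[X] ~ (c³/6)·n^{3(1−α)} = (6³/6)·n^{1} → ∞; triangles are abundant w.h.p.

E[X] ≈ 1909.285714; in regime p = Θ(1/n^{2/3}) E[X] diverges (above the triangle threshold p ~ 1/n).


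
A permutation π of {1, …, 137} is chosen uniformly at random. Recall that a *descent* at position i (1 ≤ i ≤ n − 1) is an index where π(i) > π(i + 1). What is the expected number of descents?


Write X = Σ X_I over i = 1, …, 136, with X_I the indicator of one descent.
There are 136 indicators.
For each fixed i, the pair (π(i), π(i+1)) is a uniformly random ordered pair of distinct values from {1, …, 137}; by symmetry P[π(i) > π(i+1)] = 1/2.
By linearity: E[X] = 136 · (1/2) = (137 − 1) · (1/2) = 68 ≈ 68.00000.

E[X] = 68 = 68.00000.


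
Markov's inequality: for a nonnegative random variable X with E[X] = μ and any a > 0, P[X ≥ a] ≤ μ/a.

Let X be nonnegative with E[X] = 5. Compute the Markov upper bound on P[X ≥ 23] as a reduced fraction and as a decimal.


μ = E[X] = 5, a = 23.
Markov: P[X ≥ 23] ≤ μ/a = (5)/23 = 5/23.
Numerically: ≈ 0.217.
(Since a = 23 > μ = 5.000, the bound 5/23 is < 1 and informative.)

P[X ≥ 23] ≤ 5/23 ≈ 0.217.


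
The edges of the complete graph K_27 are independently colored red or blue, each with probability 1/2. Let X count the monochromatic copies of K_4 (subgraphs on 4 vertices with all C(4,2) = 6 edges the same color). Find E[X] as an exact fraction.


Let X = Σ_S X_S over the C(27, 4) = 17550 subsets S of size 4, where X_S = 1 if the K_4 on S is monochromatic.
For a fixed S, the K_4 on S has C(4, 2) = 6 edges. P[all 6 edges red] = (1/2)^6, and likewise for blue, so P[monochromatic] = 2·(1/2)^6 = 2^{1 − 6} = 1/32.
By linearity of expectation: E[X] = C(27, 4) · 2^{1 − 6} = 17550 · 1/32 = 8775/16.
Numerically: E[X] ≈ 548.437500.

E[X] = C(27,4)·2^(1−C(4,2)) = 8775/16 ≈ 548.437500.
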